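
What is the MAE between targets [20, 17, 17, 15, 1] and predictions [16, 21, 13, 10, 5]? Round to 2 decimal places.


Absolute errors: [4, 4, 4, 5, 4]
Sum of absolute errors = 21
MAE = 21 / 5 = 4.20

4.20


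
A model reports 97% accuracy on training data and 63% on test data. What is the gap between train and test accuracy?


Gap = train_accuracy - test_accuracy
= 97 - 63
= 34%
This large gap strongly indicates overfitting.

34


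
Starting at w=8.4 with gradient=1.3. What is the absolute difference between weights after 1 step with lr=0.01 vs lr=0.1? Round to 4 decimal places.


With lr=0.01: w_new = 8.4 - 0.01 * 1.3 = 8.387
With lr=0.1: w_new = 8.4 - 0.1 * 1.3 = 8.27
Absolute difference = |8.387 - 8.27|
= 0.1170

0.1170


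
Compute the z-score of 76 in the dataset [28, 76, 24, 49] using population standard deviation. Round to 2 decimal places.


Mean = (28 + 76 + 24 + 49) / 4 = 44.25
Variance = sum((x_i - mean)^2) / n = 426.1875
Std = sqrt(426.1875) = 20.6443
Z = (x - mean) / std
= (76 - 44.25) / 20.6443
= 31.75 / 20.6443
= 1.54

1.54


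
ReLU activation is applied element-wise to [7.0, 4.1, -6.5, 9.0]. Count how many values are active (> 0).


ReLU(x) = max(0, x) for each element:
ReLU(7.0) = 7.0
ReLU(4.1) = 4.1
ReLU(-6.5) = 0
ReLU(9.0) = 9.0
Active neurons (>0): 3

3


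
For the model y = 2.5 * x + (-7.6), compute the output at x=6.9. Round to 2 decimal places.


y = 2.5 * 6.9 + (-7.6)
= 17.25 + (-7.6)
= 9.65

9.65


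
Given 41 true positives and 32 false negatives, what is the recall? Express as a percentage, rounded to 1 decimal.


Recall = TP / (TP + FN) * 100
= 41 / (41 + 32)
= 41 / 73
= 0.5616
= 56.2%

56.2


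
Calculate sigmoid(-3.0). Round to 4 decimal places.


sigmoid(z) = 1 / (1 + exp(-z))
exp(-(-3.0)) = exp(3.0) = 20.0855
1 + 20.0855 = 21.0855
1 / 21.0855 = 0.0474

0.0474


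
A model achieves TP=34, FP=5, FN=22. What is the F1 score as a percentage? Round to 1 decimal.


Precision = TP / (TP + FP) = 34 / 39 = 0.8718
Recall = TP / (TP + FN) = 34 / 56 = 0.6071
F1 = 2 * P * R / (P + R)
= 2 * 0.8718 * 0.6071 / (0.8718 + 0.6071)
= 1.0586 / 1.4789
= 0.7158
As percentage: 71.6%

71.6


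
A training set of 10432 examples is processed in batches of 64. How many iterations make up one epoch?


Iterations per epoch = dataset_size / batch_size
= 10432 / 64
= 163

163


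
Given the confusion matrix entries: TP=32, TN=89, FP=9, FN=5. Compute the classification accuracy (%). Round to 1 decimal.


Accuracy = (TP + TN) / (TP + TN + FP + FN) * 100
= (32 + 89) / (32 + 89 + 9 + 5)
= 121 / 135
= 0.8963
= 89.6%

89.6


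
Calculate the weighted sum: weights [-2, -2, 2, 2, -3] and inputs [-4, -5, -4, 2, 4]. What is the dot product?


Element-wise products:
-2 * -4 = 8
-2 * -5 = 10
2 * -4 = -8
2 * 2 = 4
-3 * 4 = -12
Sum = 8 + 10 + -8 + 4 + -12
= 2

2


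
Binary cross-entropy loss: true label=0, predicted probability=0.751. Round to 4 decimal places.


For y=0: Loss = -log(1-p)
= -log(1 - 0.751)
= -log(0.249)
= -(-1.3903)
= 1.3903

1.3903


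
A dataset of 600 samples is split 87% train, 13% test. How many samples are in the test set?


Train samples = 600 * 87% = 522
Test samples = 600 - 522
= 78

78


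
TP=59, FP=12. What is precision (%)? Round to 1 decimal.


Precision = TP / (TP + FP) * 100
= 59 / (59 + 12)
= 59 / 71
= 0.831
= 83.1%

83.1


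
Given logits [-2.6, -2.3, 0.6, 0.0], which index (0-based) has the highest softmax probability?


Softmax is a monotonic transformation, so it preserves the argmax.
We need to find the index of the maximum logit.
Index 0: -2.6
Index 1: -2.3
Index 2: 0.6
Index 3: 0.0
Maximum logit = 0.6 at index 2

2


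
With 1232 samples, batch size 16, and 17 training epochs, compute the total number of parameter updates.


Iterations per epoch = 1232 / 16 = 77
Total updates = iterations_per_epoch * epochs
= 77 * 17
= 1309

1309


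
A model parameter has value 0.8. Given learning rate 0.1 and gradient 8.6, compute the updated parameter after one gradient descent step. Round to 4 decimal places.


w_new = w_old - lr * gradient
= 0.8 - 0.1 * 8.6
= 0.8 - (0.86)
= -0.0600

-0.0600


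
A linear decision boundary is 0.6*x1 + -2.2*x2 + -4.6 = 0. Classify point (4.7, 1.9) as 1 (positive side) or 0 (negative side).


Compute 0.6 * 4.7 + -2.2 * 1.9 + -4.6
= 2.82 + -4.18 + -4.6
= -5.96
Since -5.96 < 0, the point is on the negative side.

0


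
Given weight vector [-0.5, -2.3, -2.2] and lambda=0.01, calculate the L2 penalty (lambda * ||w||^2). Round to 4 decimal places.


Squaring each weight:
(-0.5)^2 = 0.25
(-2.3)^2 = 5.29
(-2.2)^2 = 4.84
Sum of squares = 10.38
Penalty = 0.01 * 10.38 = 0.1038

0.1038


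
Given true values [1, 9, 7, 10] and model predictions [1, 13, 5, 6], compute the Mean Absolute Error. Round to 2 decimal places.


Absolute errors: [0, 4, 2, 4]
Sum of absolute errors = 10
MAE = 10 / 4 = 2.50

2.50


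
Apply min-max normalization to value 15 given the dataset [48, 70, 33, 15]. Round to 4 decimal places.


Min = 15, Max = 70
Range = 70 - 15 = 55
Scaled = (x - min) / (max - min)
= (15 - 15) / 55
= 0 / 55
= 0.0000

0.0000


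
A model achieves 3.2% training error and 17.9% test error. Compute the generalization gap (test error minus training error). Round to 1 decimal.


Generalization gap = test_error - train_error
= 17.9 - 3.2
= 14.7%
A large gap suggests overfitting.

14.7


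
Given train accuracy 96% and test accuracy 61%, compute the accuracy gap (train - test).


Gap = train_accuracy - test_accuracy
= 96 - 61
= 35%
This large gap strongly indicates overfitting.

35


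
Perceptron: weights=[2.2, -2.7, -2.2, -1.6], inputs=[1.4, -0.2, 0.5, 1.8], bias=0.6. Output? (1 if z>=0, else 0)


z = w . x + b
= 2.2*1.4 + -2.7*-0.2 + -2.2*0.5 + -1.6*1.8 + 0.6
= 3.08 + 0.54 + -1.1 + -2.88 + 0.6
= -0.36 + 0.6
= 0.24
Since z = 0.24 >= 0, output = 1

1


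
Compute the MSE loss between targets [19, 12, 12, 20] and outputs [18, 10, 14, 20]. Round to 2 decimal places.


Differences: [1, 2, -2, 0]
Squared errors: [1, 4, 4, 0]
Sum of squared errors = 9
MSE = 9 / 4 = 2.25

2.25


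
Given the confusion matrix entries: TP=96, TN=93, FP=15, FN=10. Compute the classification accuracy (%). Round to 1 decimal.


Accuracy = (TP + TN) / (TP + TN + FP + FN) * 100
= (96 + 93) / (96 + 93 + 15 + 10)
= 189 / 214
= 0.8832
= 88.3%

88.3


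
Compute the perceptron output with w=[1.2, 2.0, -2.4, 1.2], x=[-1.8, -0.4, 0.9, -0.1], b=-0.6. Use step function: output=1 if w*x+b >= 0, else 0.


z = w . x + b
= 1.2*-1.8 + 2.0*-0.4 + -2.4*0.9 + 1.2*-0.1 + -0.6
= -2.16 + -0.8 + -2.16 + -0.12 + -0.6
= -5.24 + -0.6
= -5.84
Since z = -5.84 < 0, output = 0

0


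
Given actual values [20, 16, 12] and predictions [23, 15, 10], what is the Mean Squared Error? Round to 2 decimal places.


Differences: [-3, 1, 2]
Squared errors: [9, 1, 4]
Sum of squared errors = 14
MSE = 14 / 3 = 4.67

4.67


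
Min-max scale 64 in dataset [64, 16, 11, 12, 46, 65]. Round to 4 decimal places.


Min = 11, Max = 65
Range = 65 - 11 = 54
Scaled = (x - min) / (max - min)
= (64 - 11) / 54
= 53 / 54
= 0.9815

0.9815


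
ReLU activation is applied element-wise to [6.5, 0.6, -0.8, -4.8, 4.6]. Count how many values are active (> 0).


ReLU(x) = max(0, x) for each element:
ReLU(6.5) = 6.5
ReLU(0.6) = 0.6
ReLU(-0.8) = 0
ReLU(-4.8) = 0
ReLU(4.6) = 4.6
Active neurons (>0): 3

3


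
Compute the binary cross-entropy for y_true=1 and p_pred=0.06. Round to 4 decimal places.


For y=1: Loss = -log(p)
= -log(0.06)
= -(-2.8134)
= 2.8134

2.8134


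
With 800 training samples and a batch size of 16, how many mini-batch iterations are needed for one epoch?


Iterations per epoch = dataset_size / batch_size
= 800 / 16
= 50

50


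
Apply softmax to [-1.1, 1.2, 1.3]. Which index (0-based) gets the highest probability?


Softmax is a monotonic transformation, so it preserves the argmax.
We need to find the index of the maximum logit.
Index 0: -1.1
Index 1: 1.2
Index 2: 1.3
Maximum logit = 1.3 at index 2

2


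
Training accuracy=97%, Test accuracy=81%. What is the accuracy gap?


Gap = train_accuracy - test_accuracy
= 97 - 81
= 16%
This gap suggests the model is overfitting.

16


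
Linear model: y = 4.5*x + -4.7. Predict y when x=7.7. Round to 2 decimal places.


y = 4.5 * 7.7 + (-4.7)
= 34.65 + (-4.7)
= 29.95

29.95


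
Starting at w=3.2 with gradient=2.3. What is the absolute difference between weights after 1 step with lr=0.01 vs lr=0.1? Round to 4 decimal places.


With lr=0.01: w_new = 3.2 - 0.01 * 2.3 = 3.177
With lr=0.1: w_new = 3.2 - 0.1 * 2.3 = 2.97
Absolute difference = |3.177 - 2.97|
= 0.2070

0.2070


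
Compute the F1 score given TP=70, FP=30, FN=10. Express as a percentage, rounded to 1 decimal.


Precision = TP / (TP + FP) = 70 / 100 = 0.7
Recall = TP / (TP + FN) = 70 / 80 = 0.875
F1 = 2 * P * R / (P + R)
= 2 * 0.7 * 0.875 / (0.7 + 0.875)
= 1.225 / 1.575
= 0.7778
As percentage: 77.8%

77.8


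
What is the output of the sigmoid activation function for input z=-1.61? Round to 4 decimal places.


sigmoid(z) = 1 / (1 + exp(-z))
exp(-(-1.61)) = exp(1.61) = 5.0028
1 + 5.0028 = 6.0028
1 / 6.0028 = 0.1666

0.1666


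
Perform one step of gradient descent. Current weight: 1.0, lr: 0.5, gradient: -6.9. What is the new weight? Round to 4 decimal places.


w_new = w_old - lr * gradient
= 1.0 - 0.5 * -6.9
= 1.0 - (-3.45)
= 4.4500

4.4500


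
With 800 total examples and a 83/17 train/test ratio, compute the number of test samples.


Train samples = 800 * 83% = 664
Test samples = 800 - 664
= 136

136


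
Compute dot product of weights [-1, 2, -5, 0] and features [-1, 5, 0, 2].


Element-wise products:
-1 * -1 = 1
2 * 5 = 10
-5 * 0 = 0
0 * 2 = 0
Sum = 1 + 10 + 0 + 0
= 11

11


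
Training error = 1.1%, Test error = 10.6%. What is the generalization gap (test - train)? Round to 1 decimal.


Generalization gap = test_error - train_error
= 10.6 - 1.1
= 9.5%
A moderate gap.

9.5


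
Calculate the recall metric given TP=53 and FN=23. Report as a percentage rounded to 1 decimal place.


Recall = TP / (TP + FN) * 100
= 53 / (53 + 23)
= 53 / 76
= 0.6974
= 69.7%

69.7


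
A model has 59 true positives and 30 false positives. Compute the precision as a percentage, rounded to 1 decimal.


Precision = TP / (TP + FP) * 100
= 59 / (59 + 30)
= 59 / 89
= 0.6629
= 66.3%

66.3


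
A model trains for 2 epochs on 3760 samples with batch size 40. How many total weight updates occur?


Iterations per epoch = 3760 / 40 = 94
Total updates = iterations_per_epoch * epochs
= 94 * 2
= 188

188


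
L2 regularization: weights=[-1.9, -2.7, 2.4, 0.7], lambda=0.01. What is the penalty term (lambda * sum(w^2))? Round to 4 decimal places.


Squaring each weight:
(-1.9)^2 = 3.61
(-2.7)^2 = 7.29
2.4^2 = 5.76
0.7^2 = 0.49
Sum of squares = 17.15
Penalty = 0.01 * 17.15 = 0.1715

0.1715


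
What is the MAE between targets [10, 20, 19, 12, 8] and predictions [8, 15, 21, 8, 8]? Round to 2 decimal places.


Absolute errors: [2, 5, 2, 4, 0]
Sum of absolute errors = 13
MAE = 13 / 5 = 2.60

2.60


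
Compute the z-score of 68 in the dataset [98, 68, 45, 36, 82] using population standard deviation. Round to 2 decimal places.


Mean = (98 + 68 + 45 + 36 + 82) / 5 = 65.8
Variance = sum((x_i - mean)^2) / n = 524.96
Std = sqrt(524.96) = 22.912
Z = (x - mean) / std
= (68 - 65.8) / 22.912
= 2.2 / 22.912
= 0.10

0.10


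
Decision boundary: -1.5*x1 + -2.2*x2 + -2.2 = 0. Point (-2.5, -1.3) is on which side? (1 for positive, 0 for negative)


Compute -1.5 * -2.5 + -2.2 * -1.3 + -2.2
= 3.75 + 2.86 + -2.2
= 4.41
Since 4.41 >= 0, the point is on the positive side.

1


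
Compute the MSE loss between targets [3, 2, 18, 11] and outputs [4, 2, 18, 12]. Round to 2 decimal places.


Differences: [-1, 0, 0, -1]
Squared errors: [1, 0, 0, 1]
Sum of squared errors = 2
MSE = 2 / 4 = 0.50

0.50


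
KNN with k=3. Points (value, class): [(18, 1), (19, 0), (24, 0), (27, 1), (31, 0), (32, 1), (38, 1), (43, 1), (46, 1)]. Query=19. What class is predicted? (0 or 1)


Distances from query 19:
Point 19 (class 0): distance = 0
Point 18 (class 1): distance = 1
Point 24 (class 0): distance = 5
K=3 nearest neighbors: classes = [0, 1, 0]
Votes for class 1: 1 / 3
Majority vote => class 0

0


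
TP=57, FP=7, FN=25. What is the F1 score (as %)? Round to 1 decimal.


Precision = TP / (TP + FP) = 57 / 64 = 0.8906
Recall = TP / (TP + FN) = 57 / 82 = 0.6951
F1 = 2 * P * R / (P + R)
= 2 * 0.8906 * 0.6951 / (0.8906 + 0.6951)
= 1.2382 / 1.5857
= 0.7808
As percentage: 78.1%

78.1


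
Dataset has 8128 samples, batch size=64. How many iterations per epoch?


Iterations per epoch = dataset_size / batch_size
= 8128 / 64
= 127

127


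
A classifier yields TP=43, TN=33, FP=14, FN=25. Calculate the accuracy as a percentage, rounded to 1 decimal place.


Accuracy = (TP + TN) / (TP + TN + FP + FN) * 100
= (43 + 33) / (43 + 33 + 14 + 25)
= 76 / 115
= 0.6609
= 66.1%

66.1


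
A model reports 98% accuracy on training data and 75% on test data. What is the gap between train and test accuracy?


Gap = train_accuracy - test_accuracy
= 98 - 75
= 23%
This large gap strongly indicates overfitting.

23


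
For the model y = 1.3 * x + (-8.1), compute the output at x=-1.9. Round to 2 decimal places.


y = 1.3 * -1.9 + (-8.1)
= -2.47 + (-8.1)
= -10.57

-10.57


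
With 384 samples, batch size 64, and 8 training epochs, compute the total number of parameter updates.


Iterations per epoch = 384 / 64 = 6
Total updates = iterations_per_epoch * epochs
= 6 * 8
= 48

48


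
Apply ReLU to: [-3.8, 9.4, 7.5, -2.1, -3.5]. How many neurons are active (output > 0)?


ReLU(x) = max(0, x) for each element:
ReLU(-3.8) = 0
ReLU(9.4) = 9.4
ReLU(7.5) = 7.5
ReLU(-2.1) = 0
ReLU(-3.5) = 0
Active neurons (>0): 2

2


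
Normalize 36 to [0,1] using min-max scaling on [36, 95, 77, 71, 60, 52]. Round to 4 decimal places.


Min = 36, Max = 95
Range = 95 - 36 = 59
Scaled = (x - min) / (max - min)
= (36 - 36) / 59
= 0 / 59
= 0.0000

0.0000


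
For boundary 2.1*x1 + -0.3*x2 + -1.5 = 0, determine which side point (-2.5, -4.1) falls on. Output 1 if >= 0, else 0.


Compute 2.1 * -2.5 + -0.3 * -4.1 + -1.5
= -5.25 + 1.23 + -1.5
= -5.52
Since -5.52 < 0, the point is on the negative side.

0


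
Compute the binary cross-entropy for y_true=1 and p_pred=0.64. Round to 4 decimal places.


For y=1: Loss = -log(p)
= -log(0.64)
= -(-0.4463)
= 0.4463

0.4463


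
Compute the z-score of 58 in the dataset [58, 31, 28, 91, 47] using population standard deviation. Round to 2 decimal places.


Mean = (58 + 31 + 28 + 91 + 47) / 5 = 51.0
Variance = sum((x_i - mean)^2) / n = 518.8
Std = sqrt(518.8) = 22.7772
Z = (x - mean) / std
= (58 - 51.0) / 22.7772
= 7.0 / 22.7772
= 0.31

0.31


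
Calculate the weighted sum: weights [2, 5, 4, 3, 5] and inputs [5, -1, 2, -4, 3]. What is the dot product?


Element-wise products:
2 * 5 = 10
5 * -1 = -5
4 * 2 = 8
3 * -4 = -12
5 * 3 = 15
Sum = 10 + -5 + 8 + -12 + 15
= 16

16


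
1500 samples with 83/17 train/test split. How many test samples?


Train samples = 1500 * 83% = 1245
Test samples = 1500 - 1245
= 255

255


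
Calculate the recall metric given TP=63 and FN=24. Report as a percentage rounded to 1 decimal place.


Recall = TP / (TP + FN) * 100
= 63 / (63 + 24)
= 63 / 87
= 0.7241
= 72.4%

72.4


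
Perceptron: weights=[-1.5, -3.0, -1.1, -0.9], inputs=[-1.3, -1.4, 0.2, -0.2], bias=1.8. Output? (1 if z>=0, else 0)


z = w . x + b
= -1.5*-1.3 + -3.0*-1.4 + -1.1*0.2 + -0.9*-0.2 + 1.8
= 1.95 + 4.2 + -0.22 + 0.18 + 1.8
= 6.11 + 1.8
= 7.91
Since z = 7.91 >= 0, output = 1

1


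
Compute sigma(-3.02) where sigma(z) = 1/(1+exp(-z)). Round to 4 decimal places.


sigmoid(z) = 1 / (1 + exp(-z))
exp(-(-3.02)) = exp(3.02) = 20.4913
1 + 20.4913 = 21.4913
1 / 21.4913 = 0.0465

0.0465


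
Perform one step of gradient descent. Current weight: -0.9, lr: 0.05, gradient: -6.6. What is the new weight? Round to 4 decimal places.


w_new = w_old - lr * gradient
= -0.9 - 0.05 * -6.6
= -0.9 - (-0.33)
= -0.5700

-0.5700


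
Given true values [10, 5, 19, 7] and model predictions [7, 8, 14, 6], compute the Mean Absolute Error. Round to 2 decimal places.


Absolute errors: [3, 3, 5, 1]
Sum of absolute errors = 12
MAE = 12 / 4 = 3.00

3.00


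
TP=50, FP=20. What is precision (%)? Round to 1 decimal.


Precision = TP / (TP + FP) * 100
= 50 / (50 + 20)
= 50 / 70
= 0.7143
= 71.4%

71.4


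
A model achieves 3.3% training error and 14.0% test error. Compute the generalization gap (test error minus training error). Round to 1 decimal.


Generalization gap = test_error - train_error
= 14.0 - 3.3
= 10.7%
A large gap suggests overfitting.

10.7


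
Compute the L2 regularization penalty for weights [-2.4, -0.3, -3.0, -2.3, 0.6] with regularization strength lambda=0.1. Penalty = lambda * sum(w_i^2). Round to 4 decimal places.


Squaring each weight:
(-2.4)^2 = 5.76
(-0.3)^2 = 0.09
(-3.0)^2 = 9.0
(-2.3)^2 = 5.29
0.6^2 = 0.36
Sum of squares = 20.5
Penalty = 0.1 * 20.5 = 2.0500

2.0500


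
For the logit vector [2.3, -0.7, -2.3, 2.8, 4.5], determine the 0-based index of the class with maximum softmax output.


Softmax is a monotonic transformation, so it preserves the argmax.
We need to find the index of the maximum logit.
Index 0: 2.3
Index 1: -0.7
Index 2: -2.3
Index 3: 2.8
Index 4: 4.5
Maximum logit = 4.5 at index 4

4


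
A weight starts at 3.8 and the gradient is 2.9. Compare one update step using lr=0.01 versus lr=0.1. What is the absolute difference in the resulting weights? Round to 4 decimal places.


With lr=0.01: w_new = 3.8 - 0.01 * 2.9 = 3.771
With lr=0.1: w_new = 3.8 - 0.1 * 2.9 = 3.51
Absolute difference = |3.771 - 3.51|
= 0.2610

0.2610


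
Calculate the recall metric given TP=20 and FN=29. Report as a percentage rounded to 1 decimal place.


Recall = TP / (TP + FN) * 100
= 20 / (20 + 29)
= 20 / 49
= 0.4082
= 40.8%

40.8


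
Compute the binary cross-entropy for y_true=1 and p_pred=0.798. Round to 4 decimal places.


For y=1: Loss = -log(p)
= -log(0.798)
= -(-0.2256)
= 0.2256

0.2256


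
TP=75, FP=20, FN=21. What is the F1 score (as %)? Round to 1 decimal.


Precision = TP / (TP + FP) = 75 / 95 = 0.7895
Recall = TP / (TP + FN) = 75 / 96 = 0.7812
F1 = 2 * P * R / (P + R)
= 2 * 0.7895 * 0.7812 / (0.7895 + 0.7812)
= 1.2336 / 1.5707
= 0.7853
As percentage: 78.5%

78.5


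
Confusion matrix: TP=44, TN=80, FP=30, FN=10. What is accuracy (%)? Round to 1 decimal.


Accuracy = (TP + TN) / (TP + TN + FP + FN) * 100
= (44 + 80) / (44 + 80 + 30 + 10)
= 124 / 164
= 0.7561
= 75.6%

75.6


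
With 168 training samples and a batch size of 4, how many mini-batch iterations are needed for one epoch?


Iterations per epoch = dataset_size / batch_size
= 168 / 4
= 42

42


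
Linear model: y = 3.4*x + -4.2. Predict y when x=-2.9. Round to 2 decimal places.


y = 3.4 * -2.9 + (-4.2)
= -9.86 + (-4.2)
= -14.06

-14.06


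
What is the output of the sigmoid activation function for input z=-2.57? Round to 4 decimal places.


sigmoid(z) = 1 / (1 + exp(-z))
exp(-(-2.57)) = exp(2.57) = 13.0658
1 + 13.0658 = 14.0658
1 / 14.0658 = 0.0711

0.0711


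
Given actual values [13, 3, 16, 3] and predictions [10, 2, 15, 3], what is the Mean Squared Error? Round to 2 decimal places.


Differences: [3, 1, 1, 0]
Squared errors: [9, 1, 1, 0]
Sum of squared errors = 11
MSE = 11 / 4 = 2.75

2.75


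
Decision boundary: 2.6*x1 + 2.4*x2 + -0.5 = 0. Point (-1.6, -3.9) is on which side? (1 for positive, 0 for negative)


Compute 2.6 * -1.6 + 2.4 * -3.9 + -0.5
= -4.16 + -9.36 + -0.5
= -14.02
Since -14.02 < 0, the point is on the negative side.

0


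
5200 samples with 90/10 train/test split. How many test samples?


Train samples = 5200 * 90% = 4680
Test samples = 5200 - 4680
= 520

520


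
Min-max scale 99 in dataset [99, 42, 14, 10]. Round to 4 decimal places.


Min = 10, Max = 99
Range = 99 - 10 = 89
Scaled = (x - min) / (max - min)
= (99 - 10) / 89
= 89 / 89
= 1.0000

1.0000


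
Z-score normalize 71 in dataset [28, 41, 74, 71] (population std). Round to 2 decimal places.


Mean = (28 + 41 + 74 + 71) / 4 = 53.5
Variance = sum((x_i - mean)^2) / n = 383.25
Std = sqrt(383.25) = 19.5768
Z = (x - mean) / std
= (71 - 53.5) / 19.5768
= 17.5 / 19.5768
= 0.89

0.89


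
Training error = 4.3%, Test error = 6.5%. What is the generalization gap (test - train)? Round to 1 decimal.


Generalization gap = test_error - train_error
= 6.5 - 4.3
= 2.2%
A moderate gap.

2.2


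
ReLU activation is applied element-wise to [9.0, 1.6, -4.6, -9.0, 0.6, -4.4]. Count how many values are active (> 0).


ReLU(x) = max(0, x) for each element:
ReLU(9.0) = 9.0
ReLU(1.6) = 1.6
ReLU(-4.6) = 0
ReLU(-9.0) = 0
ReLU(0.6) = 0.6
ReLU(-4.4) = 0
Active neurons (>0): 3

3


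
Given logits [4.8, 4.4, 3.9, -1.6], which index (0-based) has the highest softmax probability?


Softmax is a monotonic transformation, so it preserves the argmax.
We need to find the index of the maximum logit.
Index 0: 4.8
Index 1: 4.4
Index 2: 3.9
Index 3: -1.6
Maximum logit = 4.8 at index 0

0


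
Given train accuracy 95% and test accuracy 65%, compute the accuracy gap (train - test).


Gap = train_accuracy - test_accuracy
= 95 - 65
= 30%
This large gap strongly indicates overfitting.

30


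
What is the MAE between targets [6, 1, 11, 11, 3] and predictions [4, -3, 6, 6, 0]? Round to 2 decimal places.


Absolute errors: [2, 4, 5, 5, 3]
Sum of absolute errors = 19
MAE = 19 / 5 = 3.80

3.80


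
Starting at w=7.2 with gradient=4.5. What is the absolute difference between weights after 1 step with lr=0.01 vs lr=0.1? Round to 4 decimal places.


With lr=0.01: w_new = 7.2 - 0.01 * 4.5 = 7.155
With lr=0.1: w_new = 7.2 - 0.1 * 4.5 = 6.75
Absolute difference = |7.155 - 6.75|
= 0.4050

0.4050


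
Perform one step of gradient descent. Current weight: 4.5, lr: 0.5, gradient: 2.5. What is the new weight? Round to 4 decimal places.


w_new = w_old - lr * gradient
= 4.5 - 0.5 * 2.5
= 4.5 - (1.25)
= 3.2500

3.2500


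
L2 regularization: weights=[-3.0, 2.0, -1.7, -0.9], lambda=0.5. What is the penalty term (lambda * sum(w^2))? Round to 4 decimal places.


Squaring each weight:
(-3.0)^2 = 9.0
2.0^2 = 4.0
(-1.7)^2 = 2.89
(-0.9)^2 = 0.81
Sum of squares = 16.7
Penalty = 0.5 * 16.7 = 8.3500

8.3500


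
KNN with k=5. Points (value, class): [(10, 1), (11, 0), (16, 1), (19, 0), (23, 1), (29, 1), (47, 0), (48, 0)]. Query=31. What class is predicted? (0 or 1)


Distances from query 31:
Point 29 (class 1): distance = 2
Point 23 (class 1): distance = 8
Point 19 (class 0): distance = 12
Point 16 (class 1): distance = 15
Point 47 (class 0): distance = 16
K=5 nearest neighbors: classes = [1, 1, 0, 1, 0]
Votes for class 1: 3 / 5
Majority vote => class 1

1


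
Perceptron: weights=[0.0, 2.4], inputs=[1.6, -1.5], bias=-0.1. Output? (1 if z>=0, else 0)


z = w . x + b
= 0.0*1.6 + 2.4*-1.5 + -0.1
= 0.0 + -3.6 + -0.1
= -3.6 + -0.1
= -3.7
Since z = -3.7 < 0, output = 0

0


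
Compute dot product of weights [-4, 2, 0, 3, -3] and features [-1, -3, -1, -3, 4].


Element-wise products:
-4 * -1 = 4
2 * -3 = -6
0 * -1 = 0
3 * -3 = -9
-3 * 4 = -12
Sum = 4 + -6 + 0 + -9 + -12
= -23

-23


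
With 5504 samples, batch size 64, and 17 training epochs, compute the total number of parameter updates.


Iterations per epoch = 5504 / 64 = 86
Total updates = iterations_per_epoch * epochs
= 86 * 17
= 1462

1462


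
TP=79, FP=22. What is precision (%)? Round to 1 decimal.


Precision = TP / (TP + FP) * 100
= 79 / (79 + 22)
= 79 / 101
= 0.7822
= 78.2%

78.2


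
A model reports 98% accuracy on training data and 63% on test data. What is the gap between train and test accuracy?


Gap = train_accuracy - test_accuracy
= 98 - 63
= 35%
This large gap strongly indicates overfitting.

35


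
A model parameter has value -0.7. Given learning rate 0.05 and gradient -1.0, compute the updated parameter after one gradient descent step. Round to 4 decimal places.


w_new = w_old - lr * gradient
= -0.7 - 0.05 * -1.0
= -0.7 - (-0.05)
= -0.6500

-0.6500


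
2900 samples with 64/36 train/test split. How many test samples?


Train samples = 2900 * 64% = 1856
Test samples = 2900 - 1856
= 1044

1044


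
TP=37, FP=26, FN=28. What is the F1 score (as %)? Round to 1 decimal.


Precision = TP / (TP + FP) = 37 / 63 = 0.5873
Recall = TP / (TP + FN) = 37 / 65 = 0.5692
F1 = 2 * P * R / (P + R)
= 2 * 0.5873 * 0.5692 / (0.5873 + 0.5692)
= 0.6686 / 1.1565
= 0.5781
As percentage: 57.8%

57.8


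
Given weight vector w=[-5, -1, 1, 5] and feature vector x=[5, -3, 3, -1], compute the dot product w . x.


Element-wise products:
-5 * 5 = -25
-1 * -3 = 3
1 * 3 = 3
5 * -1 = -5
Sum = -25 + 3 + 3 + -5
= -24

-24


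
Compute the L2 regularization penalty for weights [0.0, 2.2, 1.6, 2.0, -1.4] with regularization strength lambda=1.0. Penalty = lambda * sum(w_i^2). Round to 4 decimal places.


Squaring each weight:
0.0^2 = 0.0
2.2^2 = 4.84
1.6^2 = 2.56
2.0^2 = 4.0
(-1.4)^2 = 1.96
Sum of squares = 13.36
Penalty = 1.0 * 13.36 = 13.3600

13.3600


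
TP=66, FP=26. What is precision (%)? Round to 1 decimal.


Precision = TP / (TP + FP) * 100
= 66 / (66 + 26)
= 66 / 92
= 0.7174
= 71.7%

71.7


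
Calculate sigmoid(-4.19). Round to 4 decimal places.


sigmoid(z) = 1 / (1 + exp(-z))
exp(-(-4.19)) = exp(4.19) = 66.0228
1 + 66.0228 = 67.0228
1 / 67.0228 = 0.0149

0.0149


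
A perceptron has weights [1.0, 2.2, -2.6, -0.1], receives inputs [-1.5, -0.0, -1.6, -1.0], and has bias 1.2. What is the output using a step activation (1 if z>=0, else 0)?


z = w . x + b
= 1.0*-1.5 + 2.2*-0.0 + -2.6*-1.6 + -0.1*-1.0 + 1.2
= -1.5 + -0.0 + 4.16 + 0.1 + 1.2
= 2.76 + 1.2
= 3.96
Since z = 3.96 >= 0, output = 1

1


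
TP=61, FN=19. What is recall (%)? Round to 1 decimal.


Recall = TP / (TP + FN) * 100
= 61 / (61 + 19)
= 61 / 80
= 0.7625
= 76.3%

76.3


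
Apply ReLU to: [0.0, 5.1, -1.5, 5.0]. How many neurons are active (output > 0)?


ReLU(x) = max(0, x) for each element:
ReLU(0.0) = 0
ReLU(5.1) = 5.1
ReLU(-1.5) = 0
ReLU(5.0) = 5.0
Active neurons (>0): 2

2


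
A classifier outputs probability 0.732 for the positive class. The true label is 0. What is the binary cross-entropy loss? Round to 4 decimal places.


For y=0: Loss = -log(1-p)
= -log(1 - 0.732)
= -log(0.268)
= -(-1.3168)
= 1.3168

1.3168


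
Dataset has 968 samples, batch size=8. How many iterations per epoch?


Iterations per epoch = dataset_size / batch_size
= 968 / 8
= 121

121


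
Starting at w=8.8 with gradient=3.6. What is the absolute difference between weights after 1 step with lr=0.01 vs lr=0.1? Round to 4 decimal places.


With lr=0.01: w_new = 8.8 - 0.01 * 3.6 = 8.764
With lr=0.1: w_new = 8.8 - 0.1 * 3.6 = 8.44
Absolute difference = |8.764 - 8.44|
= 0.3240

0.3240


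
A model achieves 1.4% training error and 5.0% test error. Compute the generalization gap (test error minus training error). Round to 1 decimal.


Generalization gap = test_error - train_error
= 5.0 - 1.4
= 3.6%
A moderate gap.

3.6


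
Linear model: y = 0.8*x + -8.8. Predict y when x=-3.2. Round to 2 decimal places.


y = 0.8 * -3.2 + (-8.8)
= -2.56 + (-8.8)
= -11.36

-11.36


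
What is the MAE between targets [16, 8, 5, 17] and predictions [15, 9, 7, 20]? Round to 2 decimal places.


Absolute errors: [1, 1, 2, 3]
Sum of absolute errors = 7
MAE = 7 / 4 = 1.75

1.75


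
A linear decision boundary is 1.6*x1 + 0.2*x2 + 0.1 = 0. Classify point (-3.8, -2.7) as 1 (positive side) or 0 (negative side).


Compute 1.6 * -3.8 + 0.2 * -2.7 + 0.1
= -6.08 + -0.54 + 0.1
= -6.52
Since -6.52 < 0, the point is on the negative side.

0


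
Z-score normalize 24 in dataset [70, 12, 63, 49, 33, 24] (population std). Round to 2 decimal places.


Mean = (70 + 12 + 63 + 49 + 33 + 24) / 6 = 41.8333
Variance = sum((x_i - mean)^2) / n = 429.8056
Std = sqrt(429.8056) = 20.7318
Z = (x - mean) / std
= (24 - 41.8333) / 20.7318
= -17.8333 / 20.7318
= -0.86

-0.86


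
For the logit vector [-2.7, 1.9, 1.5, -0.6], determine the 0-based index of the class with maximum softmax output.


Softmax is a monotonic transformation, so it preserves the argmax.
We need to find the index of the maximum logit.
Index 0: -2.7
Index 1: 1.9
Index 2: 1.5
Index 3: -0.6
Maximum logit = 1.9 at index 1

1


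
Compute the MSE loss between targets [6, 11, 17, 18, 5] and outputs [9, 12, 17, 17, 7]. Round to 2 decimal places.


Differences: [-3, -1, 0, 1, -2]
Squared errors: [9, 1, 0, 1, 4]
Sum of squared errors = 15
MSE = 15 / 5 = 3.00

3.00


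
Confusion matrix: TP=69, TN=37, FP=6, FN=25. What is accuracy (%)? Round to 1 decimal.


Accuracy = (TP + TN) / (TP + TN + FP + FN) * 100
= (69 + 37) / (69 + 37 + 6 + 25)
= 106 / 137
= 0.7737
= 77.4%

77.4


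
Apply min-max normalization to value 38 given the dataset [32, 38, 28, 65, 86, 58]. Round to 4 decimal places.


Min = 28, Max = 86
Range = 86 - 28 = 58
Scaled = (x - min) / (max - min)
= (38 - 28) / 58
= 10 / 58
= 0.1724

0.1724


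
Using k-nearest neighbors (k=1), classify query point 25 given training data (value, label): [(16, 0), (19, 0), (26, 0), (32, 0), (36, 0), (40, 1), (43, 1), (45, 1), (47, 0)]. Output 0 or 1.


Distances from query 25:
Point 26 (class 0): distance = 1
K=1 nearest neighbors: classes = [0]
Votes for class 1: 0 / 1
Majority vote => class 0

0


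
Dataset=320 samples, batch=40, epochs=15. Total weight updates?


Iterations per epoch = 320 / 40 = 8
Total updates = iterations_per_epoch * epochs
= 8 * 15
= 120

120


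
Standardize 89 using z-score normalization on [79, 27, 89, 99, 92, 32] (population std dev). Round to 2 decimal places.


Mean = (79 + 27 + 89 + 99 + 92 + 32) / 6 = 69.6667
Variance = sum((x_i - mean)^2) / n = 843.2222
Std = sqrt(843.2222) = 29.0383
Z = (x - mean) / std
= (89 - 69.6667) / 29.0383
= 19.3333 / 29.0383
= 0.67

0.67


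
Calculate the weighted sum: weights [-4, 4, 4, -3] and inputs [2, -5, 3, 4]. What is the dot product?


Element-wise products:
-4 * 2 = -8
4 * -5 = -20
4 * 3 = 12
-3 * 4 = -12
Sum = -8 + -20 + 12 + -12
= -28

-28


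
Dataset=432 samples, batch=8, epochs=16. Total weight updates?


Iterations per epoch = 432 / 8 = 54
Total updates = iterations_per_epoch * epochs
= 54 * 16
= 864

864


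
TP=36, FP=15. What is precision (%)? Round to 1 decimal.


Precision = TP / (TP + FP) * 100
= 36 / (36 + 15)
= 36 / 51
= 0.7059
= 70.6%

70.6


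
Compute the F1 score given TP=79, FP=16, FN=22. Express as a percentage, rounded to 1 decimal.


Precision = TP / (TP + FP) = 79 / 95 = 0.8316
Recall = TP / (TP + FN) = 79 / 101 = 0.7822
F1 = 2 * P * R / (P + R)
= 2 * 0.8316 * 0.7822 / (0.8316 + 0.7822)
= 1.3009 / 1.6138
= 0.8061
As percentage: 80.6%

80.6


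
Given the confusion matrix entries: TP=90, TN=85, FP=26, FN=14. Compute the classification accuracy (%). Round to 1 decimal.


Accuracy = (TP + TN) / (TP + TN + FP + FN) * 100
= (90 + 85) / (90 + 85 + 26 + 14)
= 175 / 215
= 0.814
= 81.4%

81.4


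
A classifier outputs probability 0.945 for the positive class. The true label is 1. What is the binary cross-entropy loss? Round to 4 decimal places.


For y=1: Loss = -log(p)
= -log(0.945)
= -(-0.0566)
= 0.0566

0.0566


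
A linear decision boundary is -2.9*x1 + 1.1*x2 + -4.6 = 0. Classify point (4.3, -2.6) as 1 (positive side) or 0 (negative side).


Compute -2.9 * 4.3 + 1.1 * -2.6 + -4.6
= -12.47 + -2.86 + -4.6
= -19.93
Since -19.93 < 0, the point is on the negative side.

0


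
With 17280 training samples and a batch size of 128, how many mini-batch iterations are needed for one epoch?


Iterations per epoch = dataset_size / batch_size
= 17280 / 128
= 135

135


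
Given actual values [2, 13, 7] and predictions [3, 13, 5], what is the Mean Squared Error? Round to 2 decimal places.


Differences: [-1, 0, 2]
Squared errors: [1, 0, 4]
Sum of squared errors = 5
MSE = 5 / 3 = 1.67

1.67


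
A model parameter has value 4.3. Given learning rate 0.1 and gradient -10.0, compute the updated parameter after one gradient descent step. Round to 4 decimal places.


w_new = w_old - lr * gradient
= 4.3 - 0.1 * -10.0
= 4.3 - (-1.0)
= 5.3000

5.3000


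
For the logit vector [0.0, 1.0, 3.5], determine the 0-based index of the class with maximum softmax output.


Softmax is a monotonic transformation, so it preserves the argmax.
We need to find the index of the maximum logit.
Index 0: 0.0
Index 1: 1.0
Index 2: 3.5
Maximum logit = 3.5 at index 2

2


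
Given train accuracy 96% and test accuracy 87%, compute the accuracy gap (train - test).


Gap = train_accuracy - test_accuracy
= 96 - 87
= 9%
This moderate gap may indicate mild overfitting.

9


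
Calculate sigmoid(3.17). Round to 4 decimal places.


sigmoid(z) = 1 / (1 + exp(-z))
exp(-(3.17)) = exp(-3.17) = 0.042
1 + 0.042 = 1.042
1 / 1.042 = 0.9597

0.9597


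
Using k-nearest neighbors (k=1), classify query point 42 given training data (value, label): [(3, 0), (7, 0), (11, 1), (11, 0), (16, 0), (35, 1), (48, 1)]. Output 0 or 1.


Distances from query 42:
Point 48 (class 1): distance = 6
K=1 nearest neighbors: classes = [1]
Votes for class 1: 1 / 1
Majority vote => class 1

1


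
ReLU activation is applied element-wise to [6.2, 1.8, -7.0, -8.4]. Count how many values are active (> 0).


ReLU(x) = max(0, x) for each element:
ReLU(6.2) = 6.2
ReLU(1.8) = 1.8
ReLU(-7.0) = 0
ReLU(-8.4) = 0
Active neurons (>0): 2

2


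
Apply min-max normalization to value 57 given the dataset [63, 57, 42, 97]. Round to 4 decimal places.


Min = 42, Max = 97
Range = 97 - 42 = 55
Scaled = (x - min) / (max - min)
= (57 - 42) / 55
= 15 / 55
= 0.2727

0.2727


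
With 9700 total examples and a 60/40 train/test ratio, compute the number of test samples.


Train samples = 9700 * 60% = 5820
Test samples = 9700 - 5820
= 3880

3880


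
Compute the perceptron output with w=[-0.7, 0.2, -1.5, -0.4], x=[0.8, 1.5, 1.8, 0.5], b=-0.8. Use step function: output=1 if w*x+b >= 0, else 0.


z = w . x + b
= -0.7*0.8 + 0.2*1.5 + -1.5*1.8 + -0.4*0.5 + -0.8
= -0.56 + 0.3 + -2.7 + -0.2 + -0.8
= -3.16 + -0.8
= -3.96
Since z = -3.96 < 0, output = 0

0


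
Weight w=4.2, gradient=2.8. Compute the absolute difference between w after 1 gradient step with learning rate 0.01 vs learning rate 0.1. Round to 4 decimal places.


With lr=0.01: w_new = 4.2 - 0.01 * 2.8 = 4.172
With lr=0.1: w_new = 4.2 - 0.1 * 2.8 = 3.92
Absolute difference = |4.172 - 3.92|
= 0.2520

0.2520


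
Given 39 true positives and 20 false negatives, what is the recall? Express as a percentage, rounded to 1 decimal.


Recall = TP / (TP + FN) * 100
= 39 / (39 + 20)
= 39 / 59
= 0.661
= 66.1%

66.1


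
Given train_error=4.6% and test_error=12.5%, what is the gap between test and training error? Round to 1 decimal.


Generalization gap = test_error - train_error
= 12.5 - 4.6
= 7.9%
A moderate gap.

7.9


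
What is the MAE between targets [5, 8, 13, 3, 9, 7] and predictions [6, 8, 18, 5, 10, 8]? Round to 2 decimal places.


Absolute errors: [1, 0, 5, 2, 1, 1]
Sum of absolute errors = 10
MAE = 10 / 6 = 1.67

1.67


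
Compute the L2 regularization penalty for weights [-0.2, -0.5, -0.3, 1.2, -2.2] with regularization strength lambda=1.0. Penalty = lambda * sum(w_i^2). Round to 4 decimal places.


Squaring each weight:
(-0.2)^2 = 0.04
(-0.5)^2 = 0.25
(-0.3)^2 = 0.09
1.2^2 = 1.44
(-2.2)^2 = 4.84
Sum of squares = 6.66
Penalty = 1.0 * 6.66 = 6.6600

6.6600


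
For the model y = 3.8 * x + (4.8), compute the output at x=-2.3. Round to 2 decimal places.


y = 3.8 * -2.3 + (4.8)
= -8.74 + (4.8)
= -3.94

-3.94


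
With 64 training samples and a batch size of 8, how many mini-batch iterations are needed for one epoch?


Iterations per epoch = dataset_size / batch_size
= 64 / 8
= 8

8


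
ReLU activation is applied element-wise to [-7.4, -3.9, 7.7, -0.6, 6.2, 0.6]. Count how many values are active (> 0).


ReLU(x) = max(0, x) for each element:
ReLU(-7.4) = 0
ReLU(-3.9) = 0
ReLU(7.7) = 7.7
ReLU(-0.6) = 0
ReLU(6.2) = 6.2
ReLU(0.6) = 0.6
Active neurons (>0): 3

3


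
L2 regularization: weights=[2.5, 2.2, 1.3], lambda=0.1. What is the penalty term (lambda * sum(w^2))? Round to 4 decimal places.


Squaring each weight:
2.5^2 = 6.25
2.2^2 = 4.84
1.3^2 = 1.69
Sum of squares = 12.78
Penalty = 0.1 * 12.78 = 1.2780

1.2780


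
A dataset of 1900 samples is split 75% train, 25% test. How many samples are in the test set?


Train samples = 1900 * 75% = 1425
Test samples = 1900 - 1425
= 475

475


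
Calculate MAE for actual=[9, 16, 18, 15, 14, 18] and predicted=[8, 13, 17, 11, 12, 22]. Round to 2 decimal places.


Absolute errors: [1, 3, 1, 4, 2, 4]
Sum of absolute errors = 15
MAE = 15 / 6 = 2.50

2.50


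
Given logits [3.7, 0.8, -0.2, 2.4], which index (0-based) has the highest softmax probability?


Softmax is a monotonic transformation, so it preserves the argmax.
We need to find the index of the maximum logit.
Index 0: 3.7
Index 1: 0.8
Index 2: -0.2
Index 3: 2.4
Maximum logit = 3.7 at index 0

0


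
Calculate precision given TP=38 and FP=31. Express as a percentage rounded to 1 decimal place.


Precision = TP / (TP + FP) * 100
= 38 / (38 + 31)
= 38 / 69
= 0.5507
= 55.1%

55.1


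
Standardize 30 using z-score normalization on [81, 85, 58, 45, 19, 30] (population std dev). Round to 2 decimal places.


Mean = (81 + 85 + 58 + 45 + 19 + 30) / 6 = 53.0
Variance = sum((x_i - mean)^2) / n = 597.0
Std = sqrt(597.0) = 24.4336
Z = (x - mean) / std
= (30 - 53.0) / 24.4336
= -23.0 / 24.4336
= -0.94

-0.94


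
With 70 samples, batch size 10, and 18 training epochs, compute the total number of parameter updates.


Iterations per epoch = 70 / 10 = 7
Total updates = iterations_per_epoch * epochs
= 7 * 18
= 126

126


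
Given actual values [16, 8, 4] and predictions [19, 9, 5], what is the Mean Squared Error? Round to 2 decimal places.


Differences: [-3, -1, -1]
Squared errors: [9, 1, 1]
Sum of squared errors = 11
MSE = 11 / 3 = 3.67

3.67


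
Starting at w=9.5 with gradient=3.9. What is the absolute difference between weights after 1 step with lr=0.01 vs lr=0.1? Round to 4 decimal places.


With lr=0.01: w_new = 9.5 - 0.01 * 3.9 = 9.461
With lr=0.1: w_new = 9.5 - 0.1 * 3.9 = 9.11
Absolute difference = |9.461 - 9.11|
= 0.3510

0.3510


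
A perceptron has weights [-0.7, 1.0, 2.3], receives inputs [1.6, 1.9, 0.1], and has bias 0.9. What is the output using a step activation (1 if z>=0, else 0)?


z = w . x + b
= -0.7*1.6 + 1.0*1.9 + 2.3*0.1 + 0.9
= -1.12 + 1.9 + 0.23 + 0.9
= 1.01 + 0.9
= 1.91
Since z = 1.91 >= 0, output = 1

1


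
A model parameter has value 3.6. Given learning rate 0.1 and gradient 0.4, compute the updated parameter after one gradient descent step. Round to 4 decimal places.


w_new = w_old - lr * gradient
= 3.6 - 0.1 * 0.4
= 3.6 - (0.04)
= 3.5600

3.5600


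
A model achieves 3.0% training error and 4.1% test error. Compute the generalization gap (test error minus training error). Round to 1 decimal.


Generalization gap = test_error - train_error
= 4.1 - 3.0
= 1.1%
A small gap suggests good generalization.

1.1


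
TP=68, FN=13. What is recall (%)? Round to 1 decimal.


Recall = TP / (TP + FN) * 100
= 68 / (68 + 13)
= 68 / 81
= 0.8395
= 84.0%

84.0


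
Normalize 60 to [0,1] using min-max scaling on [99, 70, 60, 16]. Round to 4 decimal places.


Min = 16, Max = 99
Range = 99 - 16 = 83
Scaled = (x - min) / (max - min)
= (60 - 16) / 83
= 44 / 83
= 0.5301

0.5301
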